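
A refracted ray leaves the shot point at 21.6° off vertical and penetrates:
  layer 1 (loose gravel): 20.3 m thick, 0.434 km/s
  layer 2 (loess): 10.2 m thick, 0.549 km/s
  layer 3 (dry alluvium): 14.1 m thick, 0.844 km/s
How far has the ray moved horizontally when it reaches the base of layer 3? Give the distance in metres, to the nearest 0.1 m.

27.9 m

p = sin θ₁/V₁ = sin 21.6°/0.434 = 8.4821e-01 s/km is conserved through the stack.
Layer 1: θ = 21.60°; offset = 20.3·tan 21.60° = 8.037 m.
Layer 2: sin θ = p·0.549 = 0.4657 → θ = 27.75°; offset = 10.2·tan 27.75° = 5.367 m.
Layer 3: sin θ = p·0.844 = 0.7159 → θ = 45.72°; offset = 14.1·tan 45.72° = 14.457 m.
Total horizontal offset = 27.862 m.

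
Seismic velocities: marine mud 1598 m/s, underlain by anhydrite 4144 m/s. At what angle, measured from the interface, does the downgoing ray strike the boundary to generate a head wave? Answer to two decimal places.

At critical incidence the refracted ray runs along the interface (θ₂ = 90°), so sin θ_c = V₁/V₂.
θ_c = arcsin(1598/4144) = arcsin 0.3856 = 22.68°.
Measured from the interface: 90° − 22.68° = 67.32°.

67.32°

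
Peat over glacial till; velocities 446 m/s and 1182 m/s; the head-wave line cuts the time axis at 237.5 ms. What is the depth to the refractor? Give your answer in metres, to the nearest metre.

57 m

θ_c = arcsin(446/1182) = 22.17°; cos θ_c = 0.9261.
tᵢ = 2h cos θ_c/V₁ ⇒ h = tᵢ·V₁/(2 cos θ_c) = 0.2375·446/(2·0.9261) = 57.19 m.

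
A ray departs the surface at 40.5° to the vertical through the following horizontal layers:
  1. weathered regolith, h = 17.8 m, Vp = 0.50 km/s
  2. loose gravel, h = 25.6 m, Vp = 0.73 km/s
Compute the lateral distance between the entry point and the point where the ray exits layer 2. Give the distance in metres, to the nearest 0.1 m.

91.6 m

Ray parameter p = sin 40.5° / 0.50 km/s = 1.2989e+00 s/km.
Layer 1: θ = 40.50°; offset = 17.8·tan 40.50° = 15.203 m.
Layer 2: sin θ = p·0.73 = 0.9482 → θ = 71.48°; offset = 25.6·tan 71.48° = 76.407 m.
Σ offsets = 91.609 m.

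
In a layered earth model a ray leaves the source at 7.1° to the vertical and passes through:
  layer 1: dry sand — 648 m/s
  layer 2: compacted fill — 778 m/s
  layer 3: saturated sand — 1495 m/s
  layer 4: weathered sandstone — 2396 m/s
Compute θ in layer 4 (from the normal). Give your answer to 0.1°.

27.2°

Ray parameter p = sin 7.1° / 648 = 1.9074e-04 s/m.
sin θ_4 = p·V_4 = 1.9074e-04 × 2396 = 0.4570.
θ_4 = 27.19° from the vertical.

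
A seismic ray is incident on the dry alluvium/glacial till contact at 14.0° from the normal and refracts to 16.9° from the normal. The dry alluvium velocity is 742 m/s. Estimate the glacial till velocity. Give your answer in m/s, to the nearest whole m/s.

892 m/s

sin 14.0° = 0.2419; sin 16.9° = 0.2907.
V₂ = V₁·(sin θ₂/sin θ₁) = 742·(0.2907/0.2419) = 891.61 m/s.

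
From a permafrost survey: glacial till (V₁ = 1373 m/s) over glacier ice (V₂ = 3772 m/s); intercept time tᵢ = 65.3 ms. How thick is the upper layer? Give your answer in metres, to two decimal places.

θ_c = arcsin(1373/3772) = 21.35°; cos θ_c = 0.9314.
tᵢ = 2h cos θ_c/V₁ ⇒ h = tᵢ·V₁/(2 cos θ_c) = 0.0653·1373/(2·0.9314) = 48.13 m.

48.13 m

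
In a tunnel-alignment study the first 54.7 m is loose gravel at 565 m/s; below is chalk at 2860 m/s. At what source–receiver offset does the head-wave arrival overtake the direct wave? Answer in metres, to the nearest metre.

x_cross = 2h·√((V₂+V₁)/(V₂−V₁)).
(V₂+V₁)/(V₂−V₁) = (2860+565)/(2860−565) = 1.4924; √ = 1.2216.
x_cross = 2·54.7·1.2216 = 133.65 m.

134 m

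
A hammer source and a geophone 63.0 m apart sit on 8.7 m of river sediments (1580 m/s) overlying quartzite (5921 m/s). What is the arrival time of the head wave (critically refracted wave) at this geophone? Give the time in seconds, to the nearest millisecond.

0.021 s

t = x/V₂ + 2h·√(V₂²−V₁²)/(V₁V₂).
√(V₂²−V₁²) = √(5921²−1580²) = 5706.3 m/s; delay term = 2·8.7·5706.3/(1580·5921) = 0.01061 s.
t = 63.0/5921 + 0.01061 = 0.02125 s.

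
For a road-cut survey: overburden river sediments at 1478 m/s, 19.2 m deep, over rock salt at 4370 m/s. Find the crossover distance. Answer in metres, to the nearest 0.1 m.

54.6 m

θ_c = arcsin(1478/4370) = 19.77°, so cos θ_c = 0.9411 and tᵢ = 2h cos θ_c/V₁ = 0.0244 s.
At crossover x/V₁ = x/V₂ + tᵢ ⇒ x = tᵢ/(1/V₁ − 1/V₂) = 0.02445/(6.7659e-04 − 2.2883e-04) = 54.61 m.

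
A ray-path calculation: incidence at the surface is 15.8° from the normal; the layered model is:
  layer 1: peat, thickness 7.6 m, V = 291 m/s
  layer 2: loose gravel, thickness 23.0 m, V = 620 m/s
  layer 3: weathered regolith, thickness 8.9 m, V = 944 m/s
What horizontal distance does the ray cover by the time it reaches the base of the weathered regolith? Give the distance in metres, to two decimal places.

35.30 m

p = sin θ₁/V₁ = sin 15.8°/291 = 9.3567e-04 s/m is conserved through the stack.
Layer 1: θ = 15.80°; offset = 7.6·tan 15.80° = 2.1506 m.
Layer 2: sin θ = p·620 = 0.5801 → θ = 35.46°; offset = 23.0·tan 35.46° = 16.3807 m.
Layer 3: sin θ = p·944 = 0.8833 → θ = 62.04°; offset = 8.9·tan 62.04° = 16.7665 m.
Summing the layer offsets gives 35.2979 m.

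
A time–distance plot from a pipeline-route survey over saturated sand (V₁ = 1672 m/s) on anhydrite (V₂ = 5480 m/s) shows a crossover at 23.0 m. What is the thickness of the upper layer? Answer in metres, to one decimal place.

h = (x_cross/2)·√((V₂−V₁)/(V₂+V₁)).
(V₂−V₁)/(V₂+V₁) = (5480−1672)/(5480+1672) = 0.5324; √ = 0.7297.
h = (23.0/2)·0.7297 = 8.39 m.

8.4 m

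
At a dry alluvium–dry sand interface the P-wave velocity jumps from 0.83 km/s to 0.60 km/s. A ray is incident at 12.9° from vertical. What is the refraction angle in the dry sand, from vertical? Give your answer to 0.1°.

9.3°

Snell's law: sin θ₂ = (V₂/V₁)·sin θ₁ = (0.60/0.83)·sin 12.9° = 0.1614.
θ₂ = sin⁻¹(0.1614) = 9.29° (from vertical).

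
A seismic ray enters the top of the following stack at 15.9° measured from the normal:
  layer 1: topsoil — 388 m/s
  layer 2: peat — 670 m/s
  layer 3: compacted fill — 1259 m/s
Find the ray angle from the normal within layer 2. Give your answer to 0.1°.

28.2°

Ray parameter p = sin 15.9° / 388 = 7.0608e-04 s/m.
sin θ_2 = p·V_2 = 7.0608e-04 × 670 = 0.4731.
θ_2 = 28.23° from the vertical.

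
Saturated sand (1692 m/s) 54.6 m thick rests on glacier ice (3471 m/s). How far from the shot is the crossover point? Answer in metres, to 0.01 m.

θ_c = arcsin(1692/3471) = 29.17°, so cos θ_c = 0.8731 and tᵢ = 2h cos θ_c/V₁ = 0.0564 s.
At crossover x/V₁ = x/V₂ + tᵢ ⇒ x = tᵢ/(1/V₁ − 1/V₂) = 0.05635/(5.9102e-04 − 2.8810e-04) = 186.03 m.

186.03 m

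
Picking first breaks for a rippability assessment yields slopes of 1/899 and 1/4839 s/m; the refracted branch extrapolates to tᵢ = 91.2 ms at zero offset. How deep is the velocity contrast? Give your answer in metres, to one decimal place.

θ_c = arcsin(899/4839) = 10.71°; cos θ_c = 0.9826.
tᵢ = 2h cos θ_c/V₁ ⇒ h = tᵢ·V₁/(2 cos θ_c) = 0.0912·899/(2·0.9826) = 41.72 m.

41.7 m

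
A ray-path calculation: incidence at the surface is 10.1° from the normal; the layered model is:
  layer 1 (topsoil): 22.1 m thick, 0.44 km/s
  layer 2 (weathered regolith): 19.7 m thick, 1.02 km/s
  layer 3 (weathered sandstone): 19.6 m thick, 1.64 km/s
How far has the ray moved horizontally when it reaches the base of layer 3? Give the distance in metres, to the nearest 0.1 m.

Apply Snell's law at each interface; in layer i the horizontal offset is hᵢ·tan θᵢ.
Layer 1: θ = 10.10°; offset = 22.1·tan 10.10° = 3.937 m.
Layer 2: sin θ = 1.02·sin 10.1°/0.44 = 0.4065, θ = 23.99°; offset = 19.7·tan 23.99° = 8.766 m.
Layer 3: sin θ = 1.64·sin 10.1°/0.44 = 0.6536, θ = 40.82°; offset = 19.6·tan 40.82° = 16.928 m.
Σ offsets = 29.630 m.

29.6 m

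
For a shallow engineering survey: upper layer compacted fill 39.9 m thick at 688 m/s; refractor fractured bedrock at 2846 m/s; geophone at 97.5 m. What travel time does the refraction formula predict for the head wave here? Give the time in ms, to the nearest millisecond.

t = x/V₂ + 2h·√(V₂²−V₁²)/(V₁V₂).
√(V₂²−V₁²) = √(2846²−688²) = 2761.6 m/s; delay term = 2·39.9·2761.6/(688·2846) = 0.11255 s.
t = 97.5/2846 + 0.11255 = 0.14681 s.

147 ms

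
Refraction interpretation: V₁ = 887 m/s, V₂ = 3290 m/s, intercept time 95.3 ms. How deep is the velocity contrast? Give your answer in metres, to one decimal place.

43.9 m

h = tᵢ·V₁·V₂ / (2·√(V₂²−V₁²)).
√(V₂²−V₁²) = √(3290² − 887²) = 3168.2 m/s.
h = 0.0953 s × 887 × 3290 / (2 × 3168.2) = 43.89 m.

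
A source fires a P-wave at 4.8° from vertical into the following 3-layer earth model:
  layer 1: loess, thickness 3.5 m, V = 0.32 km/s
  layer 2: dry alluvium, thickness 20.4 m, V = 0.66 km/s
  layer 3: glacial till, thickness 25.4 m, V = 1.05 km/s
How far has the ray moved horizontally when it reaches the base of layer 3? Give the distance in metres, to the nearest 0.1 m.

Ray parameter p = sin 4.8° / 0.32 km/s = 2.6149e-01 s/km.
Layer 1: θ = 4.80°; offset = 3.5·tan 4.80° = 0.294 m.
Layer 2: sin θ = p·0.66 = 0.1726 → θ = 9.94°; offset = 20.4·tan 9.94° = 3.574 m.
Layer 3: sin θ = p·1.05 = 0.2746 → θ = 15.94°; offset = 25.4·tan 15.94° = 7.253 m.
Σ offsets = 11.121 m.

11.1 m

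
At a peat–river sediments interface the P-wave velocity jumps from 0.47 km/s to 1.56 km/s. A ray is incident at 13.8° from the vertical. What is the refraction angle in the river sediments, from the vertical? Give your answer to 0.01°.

Snell's law: sin θ₂ = (V₂/V₁)·sin θ₁ = (1.56/0.47)·sin 13.8° = 0.7917.
θ₂ = sin⁻¹(0.7917) = 52.35° (from vertical).

52.35°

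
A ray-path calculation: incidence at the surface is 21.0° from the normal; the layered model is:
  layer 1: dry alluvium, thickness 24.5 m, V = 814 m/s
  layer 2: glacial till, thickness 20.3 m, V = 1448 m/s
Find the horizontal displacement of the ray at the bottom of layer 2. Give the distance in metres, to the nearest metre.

26 m

Apply Snell's law at each interface; in layer i the horizontal offset is hᵢ·tan θᵢ.
Layer 1: θ = 21.00°; offset = 24.5·tan 21.00° = 9.405 m.
Layer 2: sin θ = 1448·sin 21.0°/814 = 0.6375, θ = 39.60°; offset = 20.3·tan 39.60° = 16.797 m.
Summing the layer offsets gives 26.201 m.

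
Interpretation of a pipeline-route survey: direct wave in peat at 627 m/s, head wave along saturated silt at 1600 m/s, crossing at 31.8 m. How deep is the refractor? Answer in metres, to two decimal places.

10.51 m

h = (x_cross/2)·√((V₂−V₁)/(V₂+V₁)).
(V₂−V₁)/(V₂+V₁) = (1600−627)/(1600+627) = 0.4369; √ = 0.6610.
h = (31.8/2)·0.6610 = 10.51 m.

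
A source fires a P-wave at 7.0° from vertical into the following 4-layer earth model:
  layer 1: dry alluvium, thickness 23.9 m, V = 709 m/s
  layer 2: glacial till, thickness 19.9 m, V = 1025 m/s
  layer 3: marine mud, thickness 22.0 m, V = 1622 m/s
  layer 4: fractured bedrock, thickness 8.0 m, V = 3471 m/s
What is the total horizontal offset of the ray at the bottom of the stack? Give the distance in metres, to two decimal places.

p = sin θ₁/V₁ = sin 7.0°/709 = 1.7189e-04 s/m is conserved through the stack.
Layer 1: θ = 7.00°; offset = 23.9·tan 7.00° = 2.9346 m.
Layer 2: sin θ = p·1025 = 0.1762 → θ = 10.15°; offset = 19.9·tan 10.15° = 3.5618 m.
Layer 3: sin θ = p·1622 = 0.2788 → θ = 16.19°; offset = 22.0·tan 16.19° = 6.3869 m.
Layer 4: sin θ = p·3471 = 0.5966 → θ = 36.63°; offset = 8.0·tan 36.63° = 5.9475 m.
Total horizontal offset = 18.8309 m.

18.83 m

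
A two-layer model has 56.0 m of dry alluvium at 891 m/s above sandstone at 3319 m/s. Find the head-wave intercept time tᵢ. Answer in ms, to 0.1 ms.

121.1 ms

tᵢ = 2h·√(V₂²−V₁²)/(V₁V₂).
√(V₂²−V₁²) = √(3319²−891²) = 3197.2 m/s.
tᵢ = 2·56.0·3197.2/(891·3319) = 0.12109 s.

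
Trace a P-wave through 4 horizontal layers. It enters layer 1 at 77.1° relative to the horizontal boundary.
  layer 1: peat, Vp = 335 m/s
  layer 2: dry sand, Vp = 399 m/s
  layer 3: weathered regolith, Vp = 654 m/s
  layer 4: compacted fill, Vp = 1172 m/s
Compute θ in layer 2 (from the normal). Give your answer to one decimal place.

15.4°

From the normal: θ₁ = 90° − 77.1° = 12.9°.
Ray parameter p = sin 12.9° / 335 = 6.6642e-04 s/m.
sin θ_2 = p·V_2 = 6.6642e-04 × 399 = 0.2659.
θ_2 = 15.42° from the vertical.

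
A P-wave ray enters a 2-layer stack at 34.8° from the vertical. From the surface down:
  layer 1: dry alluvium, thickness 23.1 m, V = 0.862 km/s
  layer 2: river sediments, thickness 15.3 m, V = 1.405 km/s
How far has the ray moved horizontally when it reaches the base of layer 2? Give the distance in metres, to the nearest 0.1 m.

54.8 m

Apply Snell's law at each interface; in layer i the horizontal offset is hᵢ·tan θᵢ.
Layer 1: θ = 34.80°; offset = 23.1·tan 34.80° = 16.055 m.
Layer 2: sin θ = 1.405·sin 34.8°/0.862 = 0.9302, θ = 68.47°; offset = 15.3·tan 68.47° = 38.781 m.
Summing the layer offsets gives 54.836 m.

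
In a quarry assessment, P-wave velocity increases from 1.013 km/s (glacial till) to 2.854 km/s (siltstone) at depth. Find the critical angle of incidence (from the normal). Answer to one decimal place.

At critical incidence the refracted ray runs along the interface (θ₂ = 90°), so sin θ_c = V₁/V₂.
θ_c = arcsin(1.013/2.854) = arcsin 0.3549 = 20.79°.

20.8°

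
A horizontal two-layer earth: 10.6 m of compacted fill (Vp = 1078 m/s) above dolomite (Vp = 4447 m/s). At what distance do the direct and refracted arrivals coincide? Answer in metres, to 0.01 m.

x_cross = 2h·√((V₂+V₁)/(V₂−V₁)).
(V₂+V₁)/(V₂−V₁) = (4447+1078)/(4447−1078) = 1.6400; √ = 1.2806.
x_cross = 2·10.6·1.2806 = 27.15 m.

27.15 m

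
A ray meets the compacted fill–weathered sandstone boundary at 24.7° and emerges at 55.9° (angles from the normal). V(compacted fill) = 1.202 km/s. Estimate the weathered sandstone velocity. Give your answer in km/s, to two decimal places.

sin 24.7° = 0.4179; sin 55.9° = 0.8281.
V₂ = V₁·(sin θ₂/sin θ₁) = 1.202·(0.8281/0.4179) = 2.38 km/s.

2.38 km/s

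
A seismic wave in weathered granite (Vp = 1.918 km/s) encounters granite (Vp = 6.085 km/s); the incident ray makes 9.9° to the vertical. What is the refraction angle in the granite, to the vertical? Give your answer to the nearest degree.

33°

Snell's law: sin θ₂ = (V₂/V₁)·sin θ₁ = (6.085/1.918)·sin 9.9° = 0.5455.
θ₂ = sin⁻¹(0.5455) = 33.06° (from vertical).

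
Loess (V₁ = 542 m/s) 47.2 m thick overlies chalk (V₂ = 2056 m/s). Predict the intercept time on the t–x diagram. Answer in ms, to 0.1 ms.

168.0 ms

θ_c = arcsin(V₁/V₂) = arcsin(542/2056) = 15.28°; cos θ_c = 0.9646.
tᵢ = 2h·cos θ_c / V₁ = 2·47.2·0.9646 / 542 = 0.16801 s.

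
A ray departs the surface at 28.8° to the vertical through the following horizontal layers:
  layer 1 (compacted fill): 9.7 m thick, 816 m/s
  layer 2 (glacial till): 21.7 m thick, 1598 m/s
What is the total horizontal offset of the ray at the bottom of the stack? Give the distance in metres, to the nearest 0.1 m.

Apply Snell's law at each interface; in layer i the horizontal offset is hᵢ·tan θᵢ.
Layer 1: θ = 28.80°; offset = 9.7·tan 28.80° = 5.333 m.
Layer 2: sin θ = 1598·sin 28.8°/816 = 0.9434, θ = 70.64°; offset = 21.7·tan 70.64° = 61.746 m.
Σ offsets = 67.079 m.

67.1 m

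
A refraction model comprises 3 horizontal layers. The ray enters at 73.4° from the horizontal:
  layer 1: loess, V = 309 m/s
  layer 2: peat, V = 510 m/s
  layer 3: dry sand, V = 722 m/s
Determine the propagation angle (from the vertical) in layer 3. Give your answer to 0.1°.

41.9°

From the normal: θ₁ = 90° − 73.4° = 16.6°.
Snell's law across each interface conserves sin θ / V, so sin θ_3 = V_3·sin θ₁/V₁.
sin θ_3 = 722 × sin 16.6° / 309 = 0.6675.
θ_3 = arcsin 0.6675 = 41.88°.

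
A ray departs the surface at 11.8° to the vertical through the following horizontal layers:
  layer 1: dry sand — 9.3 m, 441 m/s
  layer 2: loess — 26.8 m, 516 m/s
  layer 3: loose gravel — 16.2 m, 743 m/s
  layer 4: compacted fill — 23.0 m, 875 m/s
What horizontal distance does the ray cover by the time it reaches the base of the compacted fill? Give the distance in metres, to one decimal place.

Apply Snell's law at each interface; in layer i the horizontal offset is hᵢ·tan θᵢ.
Layer 1: θ = 11.80°; offset = 9.3·tan 11.80° = 1.943 m.
Layer 2: sin θ = 516·sin 11.8°/441 = 0.2393, θ = 13.84°; offset = 26.8·tan 13.84° = 6.604 m.
Layer 3: sin θ = 743·sin 11.8°/441 = 0.3445, θ = 20.15°; offset = 16.2·tan 20.15° = 5.946 m.
Layer 4: sin θ = 875·sin 11.8°/441 = 0.4057, θ = 23.94°; offset = 23.0·tan 23.94° = 10.210 m.
Total horizontal offset = 24.703 m.

24.7 m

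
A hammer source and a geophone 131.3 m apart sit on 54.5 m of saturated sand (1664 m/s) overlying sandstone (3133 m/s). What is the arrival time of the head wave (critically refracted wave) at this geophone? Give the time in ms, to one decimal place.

97.4 ms

t = x/V₂ + 2h·√(V₂²−V₁²)/(V₁V₂).
√(V₂²−V₁²) = √(3133²−1664²) = 2654.6 m/s; delay term = 2·54.5·2654.6/(1664·3133) = 0.05550 s.
t = 131.3/3133 + 0.05550 = 0.09741 s.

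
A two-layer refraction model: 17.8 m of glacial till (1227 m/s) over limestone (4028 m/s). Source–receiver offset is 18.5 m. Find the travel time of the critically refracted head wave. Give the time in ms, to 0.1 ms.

32.2 ms

θ_c = arcsin(V₁/V₂) = arcsin(1227/4028) = 17.74°, cos θ_c = 0.9525.
Intercept time tᵢ = 2h cos θ_c / V₁ = 2·17.8·0.9525/1227 = 0.02763 s.
t = x/V₂ + tᵢ = 18.5/4028 + 0.02763 = 0.03223 s.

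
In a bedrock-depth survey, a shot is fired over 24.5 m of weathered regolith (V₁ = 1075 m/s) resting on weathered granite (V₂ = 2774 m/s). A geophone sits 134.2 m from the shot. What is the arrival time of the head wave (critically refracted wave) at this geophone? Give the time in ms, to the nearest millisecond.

θ_c = arcsin(V₁/V₂) = arcsin(1075/2774) = 22.80°, cos θ_c = 0.9219.
Intercept time tᵢ = 2h cos θ_c / V₁ = 2·24.5·0.9219/1075 = 0.04202 s.
t = x/V₂ + tᵢ = 134.2/2774 + 0.04202 = 0.09040 s.

90 ms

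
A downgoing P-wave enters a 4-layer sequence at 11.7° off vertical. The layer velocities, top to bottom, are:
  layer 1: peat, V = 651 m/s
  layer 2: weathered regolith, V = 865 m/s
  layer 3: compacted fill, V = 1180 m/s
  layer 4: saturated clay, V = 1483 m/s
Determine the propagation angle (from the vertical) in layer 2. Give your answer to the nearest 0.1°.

15.6°

Ray parameter p = sin 11.7° / 651 = 3.1150e-04 s/m.
sin θ_2 = p·V_2 = 3.1150e-04 × 865 = 0.2694.
θ_2 = arcsin 0.2694 = 15.63°.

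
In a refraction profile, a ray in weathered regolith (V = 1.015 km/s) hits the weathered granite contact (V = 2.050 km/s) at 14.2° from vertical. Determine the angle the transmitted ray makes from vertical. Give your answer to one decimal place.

sin θ₁/V₁ = sin θ₂/V₂ ⇒ sin θ₂ = 2.050·sin 14.2°/1.015 = 2.050·0.2453/1.015 = 0.4954.
θ₂ = arcsin 0.4954 = 29.70° from the normal.

29.7°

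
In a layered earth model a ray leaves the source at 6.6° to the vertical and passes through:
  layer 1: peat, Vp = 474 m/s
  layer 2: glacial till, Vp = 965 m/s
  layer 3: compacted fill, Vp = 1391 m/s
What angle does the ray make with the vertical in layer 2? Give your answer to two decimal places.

13.53°

Ray parameter p = sin 6.6° / 474 = 2.4248e-04 s/m.
sin θ_2 = p·V_2 = 2.4248e-04 × 965 = 0.2340.
θ_2 = 13.53° from the vertical.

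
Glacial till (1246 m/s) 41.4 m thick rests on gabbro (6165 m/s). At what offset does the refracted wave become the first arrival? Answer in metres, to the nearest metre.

x_cross = 2h·√((V₂+V₁)/(V₂−V₁)).
(V₂+V₁)/(V₂−V₁) = (6165+1246)/(6165−1246) = 1.5066; √ = 1.2274.
x_cross = 2·41.4·1.2274 = 101.63 m.

102 m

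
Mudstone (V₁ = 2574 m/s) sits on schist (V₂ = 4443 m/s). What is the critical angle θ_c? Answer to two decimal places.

35.40°

At critical incidence the refracted ray runs along the interface (θ₂ = 90°), so sin θ_c = V₁/V₂.
θ_c = arcsin(2574/4443) = arcsin 0.5793 = 35.40°.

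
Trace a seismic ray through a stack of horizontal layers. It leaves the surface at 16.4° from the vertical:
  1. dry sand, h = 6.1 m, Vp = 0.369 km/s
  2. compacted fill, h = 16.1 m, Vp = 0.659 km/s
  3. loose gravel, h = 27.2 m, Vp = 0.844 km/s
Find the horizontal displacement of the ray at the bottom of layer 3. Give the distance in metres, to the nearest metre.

Apply Snell's law at each interface; in layer i the horizontal offset is hᵢ·tan θᵢ.
Layer 1: θ = 16.40°; offset = 6.1·tan 16.40° = 1.795 m.
Layer 2: sin θ = 0.659·sin 16.4°/0.369 = 0.5042, θ = 30.28°; offset = 16.1·tan 30.28° = 9.401 m.
Layer 3: sin θ = 0.844·sin 16.4°/0.369 = 0.6458, θ = 40.22°; offset = 27.2·tan 40.22° = 23.006 m.
Total horizontal offset = 34.202 m.

34 m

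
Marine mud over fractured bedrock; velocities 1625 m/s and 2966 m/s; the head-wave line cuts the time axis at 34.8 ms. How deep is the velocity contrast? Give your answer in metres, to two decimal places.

h = tᵢ·V₁·V₂ / (2·√(V₂²−V₁²)).
√(V₂²−V₁²) = √(2966² − 1625²) = 2481.2 m/s.
h = 0.0348 s × 1625 × 2966 / (2 × 2481.2) = 33.80 m.

33.80 m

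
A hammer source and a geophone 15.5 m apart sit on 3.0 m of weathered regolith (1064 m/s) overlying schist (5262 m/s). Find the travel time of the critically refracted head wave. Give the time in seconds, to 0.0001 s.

θ_c = arcsin(V₁/V₂) = arcsin(1064/5262) = 11.67°, cos θ_c = 0.9793.
Intercept time tᵢ = 2h cos θ_c / V₁ = 2·3.0·0.9793/1064 = 0.00552 s.
t = x/V₂ + tᵢ = 15.5/5262 + 0.00552 = 0.00847 s.

0.0085 s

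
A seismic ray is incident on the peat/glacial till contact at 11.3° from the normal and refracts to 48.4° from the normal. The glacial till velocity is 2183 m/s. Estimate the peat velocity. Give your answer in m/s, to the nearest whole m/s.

sin 11.3° = 0.1959; sin 48.4° = 0.7478.
V₁ = V₂·(sin θ₁/sin θ₂) = 2183·(0.1959/0.7478) = 572.01 m/s.

572 m/s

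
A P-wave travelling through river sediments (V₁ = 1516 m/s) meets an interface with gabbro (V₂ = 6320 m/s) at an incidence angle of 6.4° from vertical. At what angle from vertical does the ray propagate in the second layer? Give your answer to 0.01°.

sin θ₁/V₁ = sin θ₂/V₂ ⇒ sin θ₂ = 6320·sin 6.4°/1516 = 6320·0.1115/1516 = 0.4647.
θ₂ = sin⁻¹(0.4647) = 27.69° (from vertical).

27.69°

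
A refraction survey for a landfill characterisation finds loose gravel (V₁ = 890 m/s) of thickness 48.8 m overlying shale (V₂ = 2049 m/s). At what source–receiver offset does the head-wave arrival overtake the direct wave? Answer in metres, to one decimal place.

155.4 m

x_cross = 2h·√((V₂+V₁)/(V₂−V₁)).
(V₂+V₁)/(V₂−V₁) = (2049+890)/(2049−890) = 2.5358; √ = 1.5924.
x_cross = 2·48.8·1.5924 = 155.42 m.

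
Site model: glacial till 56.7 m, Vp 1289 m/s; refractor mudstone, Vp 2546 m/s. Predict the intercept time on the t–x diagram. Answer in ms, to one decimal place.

θ_c = arcsin(V₁/V₂) = arcsin(1289/2546) = 30.42°; cos θ_c = 0.8624.
tᵢ = 2h·cos θ_c / V₁ = 2·56.7·0.8624 / 1289 = 0.07587 s.

75.9 ms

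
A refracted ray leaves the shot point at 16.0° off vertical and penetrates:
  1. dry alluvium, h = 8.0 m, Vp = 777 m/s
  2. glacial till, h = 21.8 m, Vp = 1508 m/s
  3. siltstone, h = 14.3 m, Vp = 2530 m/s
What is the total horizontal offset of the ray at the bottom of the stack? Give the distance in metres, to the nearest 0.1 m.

p = sin θ₁/V₁ = sin 16.0°/777 = 3.5475e-04 s/m is conserved through the stack.
Layer 1: θ = 16.00°; offset = 8.0·tan 16.00° = 2.294 m.
Layer 2: sin θ = p·1508 = 0.5350 → θ = 32.34°; offset = 21.8·tan 32.34° = 13.803 m.
Layer 3: sin θ = p·2530 = 0.8975 → θ = 63.83°; offset = 14.3·tan 63.83° = 29.103 m.
Σ offsets = 45.200 m.

45.2 m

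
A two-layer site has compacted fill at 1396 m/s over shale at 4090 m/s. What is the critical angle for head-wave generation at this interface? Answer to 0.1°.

Critical incidence: sin θ_c = V₁/V₂ = 1396/4090 = 0.3413.
θ_c = arcsin 0.3413 = 19.96°.

20.0°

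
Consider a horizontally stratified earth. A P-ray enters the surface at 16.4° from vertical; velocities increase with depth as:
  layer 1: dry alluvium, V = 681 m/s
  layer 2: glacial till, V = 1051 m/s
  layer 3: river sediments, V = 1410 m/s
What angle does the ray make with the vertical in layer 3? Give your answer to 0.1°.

35.8°

Ray parameter p = sin 16.4° / 681 = 4.1460e-04 s/m.
sin θ_3 = p·V_3 = 4.1460e-04 × 1410 = 0.5846.
θ_3 = arcsin 0.5846 = 35.77°.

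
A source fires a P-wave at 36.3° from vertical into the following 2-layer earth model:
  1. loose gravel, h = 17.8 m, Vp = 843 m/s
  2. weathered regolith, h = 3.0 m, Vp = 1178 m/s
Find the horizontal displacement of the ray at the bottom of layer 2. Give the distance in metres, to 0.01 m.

17.49 m

Ray parameter p = sin 36.3° / 843 m/s = 7.0227e-04 s/m.
Layer 1: θ = 36.30°; offset = 17.8·tan 36.30° = 13.0754 m.
Layer 2: sin θ = p·1178 = 0.8273 → θ = 55.82°; offset = 3.0·tan 55.82° = 4.4176 m.
Summing the layer offsets gives 17.4930 m.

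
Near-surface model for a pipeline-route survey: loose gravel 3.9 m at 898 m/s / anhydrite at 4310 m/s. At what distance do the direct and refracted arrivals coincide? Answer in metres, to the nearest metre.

10 m

θ_c = arcsin(898/4310) = 12.03°, so cos θ_c = 0.9781 and tᵢ = 2h cos θ_c/V₁ = 0.0085 s.
At crossover x/V₁ = x/V₂ + tᵢ ⇒ x = tᵢ/(1/V₁ − 1/V₂) = 0.00850/(1.1136e-03 − 2.3202e-04) = 9.64 m.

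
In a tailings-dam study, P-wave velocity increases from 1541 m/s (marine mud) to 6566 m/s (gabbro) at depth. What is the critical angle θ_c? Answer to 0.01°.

At critical incidence the refracted ray runs along the interface (θ₂ = 90°), so sin θ_c = V₁/V₂.
θ_c = arcsin(1541/6566) = arcsin 0.2347 = 13.57°.

13.57°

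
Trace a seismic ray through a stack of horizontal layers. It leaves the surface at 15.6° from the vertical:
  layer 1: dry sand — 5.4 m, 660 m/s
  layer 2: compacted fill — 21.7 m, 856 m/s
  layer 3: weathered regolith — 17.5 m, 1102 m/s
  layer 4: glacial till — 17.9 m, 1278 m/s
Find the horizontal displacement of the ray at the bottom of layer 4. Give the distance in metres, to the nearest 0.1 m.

29.3 m

p = sin θ₁/V₁ = sin 15.6°/660 = 4.0745e-04 s/m is conserved through the stack.
Layer 1: θ = 15.60°; offset = 5.4·tan 15.60° = 1.508 m.
Layer 2: sin θ = p·856 = 0.3488 → θ = 20.41°; offset = 21.7·tan 20.41° = 8.076 m.
Layer 3: sin θ = p·1102 = 0.4490 → θ = 26.68°; offset = 17.5·tan 26.68° = 8.794 m.
Layer 4: sin θ = p·1278 = 0.5207 → θ = 31.38°; offset = 17.9·tan 31.38° = 10.918 m.
Summing the layer offsets gives 29.296 m.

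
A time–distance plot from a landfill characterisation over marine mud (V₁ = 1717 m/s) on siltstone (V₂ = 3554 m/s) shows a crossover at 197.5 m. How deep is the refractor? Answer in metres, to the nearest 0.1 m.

58.3 m

h = (x_cross/2)·√((V₂−V₁)/(V₂+V₁)).
(V₂−V₁)/(V₂+V₁) = (3554−1717)/(3554+1717) = 0.3485; √ = 0.5903.
h = (197.5/2)·0.5903 = 58.30 m.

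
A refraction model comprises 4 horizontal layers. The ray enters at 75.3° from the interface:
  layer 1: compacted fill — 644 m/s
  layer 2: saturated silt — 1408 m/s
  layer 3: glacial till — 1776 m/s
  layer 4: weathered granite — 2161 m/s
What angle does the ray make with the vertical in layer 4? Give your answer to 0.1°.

From the normal: θ₁ = 90° − 75.3° = 14.7°.
Snell's law across each interface conserves sin θ / V, so sin θ_4 = V_4·sin θ₁/V₁.
sin θ_4 = 2161 × sin 14.7° / 644 = 0.8515.
θ_4 = arcsin 0.8515 = 58.38°.

58.4°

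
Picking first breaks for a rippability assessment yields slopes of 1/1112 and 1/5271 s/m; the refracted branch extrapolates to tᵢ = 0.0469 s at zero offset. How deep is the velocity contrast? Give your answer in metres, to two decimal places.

θ_c = arcsin(1112/5271) = 12.18°; cos θ_c = 0.9775.
tᵢ = 2h cos θ_c/V₁ ⇒ h = tᵢ·V₁/(2 cos θ_c) = 0.0469·1112/(2·0.9775) = 26.68 m.

26.68 m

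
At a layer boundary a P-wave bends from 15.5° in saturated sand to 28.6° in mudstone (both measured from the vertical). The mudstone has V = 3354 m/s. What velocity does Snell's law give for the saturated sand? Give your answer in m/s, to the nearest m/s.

Snell's law: sin 15.5°/V₁ = sin 28.6°/V₂.
V₁ = V₂·sin 15.5°/sin 28.6° = 3354 × 0.5583 = 1872.43 m/s.

1872 m/s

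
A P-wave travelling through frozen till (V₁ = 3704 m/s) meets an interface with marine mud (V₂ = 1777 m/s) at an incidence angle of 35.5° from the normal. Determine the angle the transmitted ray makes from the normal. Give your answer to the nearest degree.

16°

Snell's law: sin θ₂ = (V₂/V₁)·sin θ₁ = (1777/3704)·sin 35.5° = 0.2786.
θ₂ = sin⁻¹(0.2786) = 16.18° (from vertical).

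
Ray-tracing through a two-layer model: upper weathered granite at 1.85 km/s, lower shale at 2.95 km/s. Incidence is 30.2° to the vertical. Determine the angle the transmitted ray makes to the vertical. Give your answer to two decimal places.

53.33°

Snell's law: sin θ₂ = (V₂/V₁)·sin θ₁ = (2.95/1.85)·sin 30.2° = 0.8021.
θ₂ = arcsin 0.8021 = 53.33° from the normal.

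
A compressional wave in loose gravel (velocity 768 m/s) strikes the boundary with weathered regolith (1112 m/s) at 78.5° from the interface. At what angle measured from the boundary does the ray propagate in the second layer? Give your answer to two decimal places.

73.22°

Convert to the normal: θ₁ = 90° − 78.5° = 11.5°.
sin θ₁/V₁ = sin θ₂/V₂ ⇒ sin θ₂ = 1112·sin 11.5°/768 = 1112·0.1994/768 = 0.2887.
θ₂ = sin⁻¹(0.2887) = 16.78° (from vertical).
From the interface: 90° − 16.78° = 73.22°.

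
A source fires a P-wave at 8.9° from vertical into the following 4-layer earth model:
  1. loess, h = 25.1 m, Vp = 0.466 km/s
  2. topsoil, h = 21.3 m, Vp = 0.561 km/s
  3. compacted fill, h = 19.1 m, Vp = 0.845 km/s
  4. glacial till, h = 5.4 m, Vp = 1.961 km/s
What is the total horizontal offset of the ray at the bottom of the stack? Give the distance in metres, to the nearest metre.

18 m

Apply Snell's law at each interface; in layer i the horizontal offset is hᵢ·tan θᵢ.
Layer 1: θ = 8.90°; offset = 25.1·tan 8.90° = 3.931 m.
Layer 2: sin θ = 0.561·sin 8.9°/0.466 = 0.1863, θ = 10.73°; offset = 21.3·tan 10.73° = 4.038 m.
Layer 3: sin θ = 0.845·sin 8.9°/0.466 = 0.2805, θ = 16.29°; offset = 19.1·tan 16.29° = 5.582 m.
Layer 4: sin θ = 1.961·sin 8.9°/0.466 = 0.6510, θ = 40.62°; offset = 5.4·tan 40.62° = 4.632 m.
Summing the layer offsets gives 18.182 m.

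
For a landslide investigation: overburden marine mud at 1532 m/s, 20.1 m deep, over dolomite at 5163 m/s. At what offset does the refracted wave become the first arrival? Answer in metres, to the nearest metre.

x_cross = 2h·√((V₂+V₁)/(V₂−V₁)).
(V₂+V₁)/(V₂−V₁) = (5163+1532)/(5163−1532) = 1.8438; √ = 1.3579.
x_cross = 2·20.1·1.3579 = 54.59 m.

55 m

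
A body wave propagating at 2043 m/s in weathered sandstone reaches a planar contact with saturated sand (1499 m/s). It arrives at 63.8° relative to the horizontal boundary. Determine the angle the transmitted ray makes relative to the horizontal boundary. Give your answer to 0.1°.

71.1°

Convert to the normal: θ₁ = 90° − 63.8° = 26.2°.
Snell's law: sin θ₂ = (V₂/V₁)·sin θ₁ = (1499/2043)·sin 26.2° = 0.3239.
θ₂ = sin⁻¹(0.3239) = 18.90° (from vertical).
From the interface: 90° − 18.90° = 71.10°.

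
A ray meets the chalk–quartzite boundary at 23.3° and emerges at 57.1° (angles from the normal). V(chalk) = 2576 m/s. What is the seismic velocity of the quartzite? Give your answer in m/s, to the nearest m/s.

sin 23.3° = 0.3955; sin 57.1° = 0.8396.
V₂ = V₁·(sin θ₂/sin θ₁) = 2576·(0.8396/0.3955) = 5468.05 m/s.

5468 m/s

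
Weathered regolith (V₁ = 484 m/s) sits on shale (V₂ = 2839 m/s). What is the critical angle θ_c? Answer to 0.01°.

9.82°

Critical incidence: sin θ_c = V₁/V₂ = 484/2839 = 0.1705.
θ_c = arcsin 0.1705 = 9.82°.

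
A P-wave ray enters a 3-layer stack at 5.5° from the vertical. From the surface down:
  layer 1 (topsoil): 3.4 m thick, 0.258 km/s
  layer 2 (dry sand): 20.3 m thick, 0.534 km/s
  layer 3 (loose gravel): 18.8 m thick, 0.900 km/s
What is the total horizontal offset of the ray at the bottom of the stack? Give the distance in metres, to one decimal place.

11.1 m

Ray parameter p = sin 5.5° / 0.258 km/s = 3.7150e-01 s/km.
Layer 1: θ = 5.50°; offset = 3.4·tan 5.50° = 0.327 m.
Layer 2: sin θ = p·0.534 = 0.1984 → θ = 11.44°; offset = 20.3·tan 11.44° = 4.109 m.
Layer 3: sin θ = p·0.900 = 0.3343 → θ = 19.53°; offset = 18.8·tan 19.53° = 6.670 m.
Summing the layer offsets gives 11.106 m.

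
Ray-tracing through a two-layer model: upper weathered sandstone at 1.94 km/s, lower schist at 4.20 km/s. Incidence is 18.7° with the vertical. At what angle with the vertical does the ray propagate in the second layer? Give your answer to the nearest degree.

sin θ₁/V₁ = sin θ₂/V₂ ⇒ sin θ₂ = 4.20·sin 18.7°/1.94 = 4.20·0.3206/1.94 = 0.6941.
θ₂ = arcsin 0.6941 = 43.96° from the normal.

44°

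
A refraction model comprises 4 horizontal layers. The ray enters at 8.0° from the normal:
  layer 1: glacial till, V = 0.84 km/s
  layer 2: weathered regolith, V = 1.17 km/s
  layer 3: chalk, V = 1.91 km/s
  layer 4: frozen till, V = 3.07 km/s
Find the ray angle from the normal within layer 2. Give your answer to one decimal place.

Ray parameter p = sin 8.0° / 0.84 = 1.6568e-01 s/km.
sin θ_2 = p·V_2 = 1.6568e-01 × 1.17 = 0.1938.
θ_2 = 11.18° from the vertical.

11.2°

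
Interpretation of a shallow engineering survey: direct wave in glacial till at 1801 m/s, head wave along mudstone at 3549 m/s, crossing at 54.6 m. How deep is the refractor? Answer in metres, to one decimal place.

15.6 m

x_cross = 2h·√((V₂+V₁)/(V₂−V₁)) → h = x_cross / (2·√((V₂+V₁)/(V₂−V₁))).
√((V₂+V₁)/(V₂−V₁)) = √((3549+1801)/(3549−1801)) = 1.7495.
h = 54.6 / (2·1.7495) = 15.60 m.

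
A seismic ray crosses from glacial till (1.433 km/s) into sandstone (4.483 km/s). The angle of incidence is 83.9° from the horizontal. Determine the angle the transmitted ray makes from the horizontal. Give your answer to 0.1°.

70.6°

Angle from the normal: 90° − 83.9° = 6.1°.
sin θ₁/V₁ = sin θ₂/V₂ ⇒ sin θ₂ = 4.483·sin 6.1°/1.433 = 4.483·0.1063/1.433 = 0.3324.
θ₂ = arcsin 0.3324 = 19.42° from the normal.
From the interface: 90° − 19.42° = 70.58°.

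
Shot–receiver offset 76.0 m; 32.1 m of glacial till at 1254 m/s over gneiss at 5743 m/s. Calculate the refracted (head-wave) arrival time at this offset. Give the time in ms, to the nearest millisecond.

63 ms

θ_c = arcsin(V₁/V₂) = arcsin(1254/5743) = 12.61°, cos θ_c = 0.9759.
Intercept time tᵢ = 2h cos θ_c / V₁ = 2·32.1·0.9759/1254 = 0.04996 s.
t = x/V₂ + tᵢ = 76.0/5743 + 0.04996 = 0.06319 s.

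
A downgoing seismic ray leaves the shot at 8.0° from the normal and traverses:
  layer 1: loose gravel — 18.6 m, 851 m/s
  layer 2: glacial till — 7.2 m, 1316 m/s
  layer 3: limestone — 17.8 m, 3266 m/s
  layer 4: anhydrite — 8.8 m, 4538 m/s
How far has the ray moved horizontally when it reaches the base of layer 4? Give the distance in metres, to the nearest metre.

Ray parameter p = sin 8.0° / 851 m/s = 1.6354e-04 s/m.
Layer 1: θ = 8.00°; offset = 18.6·tan 8.00° = 2.614 m.
Layer 2: sin θ = p·1316 = 0.2152 → θ = 12.43°; offset = 7.2·tan 12.43° = 1.587 m.
Layer 3: sin θ = p·3266 = 0.5341 → θ = 32.28°; offset = 17.8·tan 32.28° = 11.246 m.
Layer 4: sin θ = p·4538 = 0.7421 → θ = 47.91°; offset = 8.8·tan 47.91° = 9.744 m.
Σ offsets = 25.191 m.

25 m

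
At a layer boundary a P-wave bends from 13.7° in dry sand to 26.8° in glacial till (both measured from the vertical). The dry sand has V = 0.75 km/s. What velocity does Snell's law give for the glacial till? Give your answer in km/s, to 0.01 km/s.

Snell's law: sin 13.7°/V₁ = sin 26.8°/V₂.
V₂ = V₁·sin 26.8°/sin 13.7° = 0.75 × 1.9037 = 1.43 km/s.

1.43 km/s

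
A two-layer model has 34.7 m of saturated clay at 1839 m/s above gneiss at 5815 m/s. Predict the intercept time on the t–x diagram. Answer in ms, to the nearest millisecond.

θ_c = arcsin(V₁/V₂) = arcsin(1839/5815) = 18.44°; cos θ_c = 0.9487.
tᵢ = 2h·cos θ_c / V₁ = 2·34.7·0.9487 / 1839 = 0.03580 s.

36 ms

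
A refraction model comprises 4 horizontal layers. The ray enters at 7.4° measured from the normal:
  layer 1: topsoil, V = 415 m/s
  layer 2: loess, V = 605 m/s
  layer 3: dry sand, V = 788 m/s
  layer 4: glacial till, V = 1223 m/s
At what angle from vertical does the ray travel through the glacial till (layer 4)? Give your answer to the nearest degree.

Ray parameter p = sin 7.4° / 415 = 3.1035e-04 s/m.
sin θ_4 = p·V_4 = 3.1035e-04 × 1223 = 0.3796.
θ_4 = arcsin 0.3796 = 22.31°.

22°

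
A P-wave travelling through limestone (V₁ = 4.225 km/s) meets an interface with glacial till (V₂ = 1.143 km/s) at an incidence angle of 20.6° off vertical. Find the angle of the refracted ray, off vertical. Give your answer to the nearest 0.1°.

sin θ₁/V₁ = sin θ₂/V₂ ⇒ sin θ₂ = 1.143·sin 20.6°/4.225 = 1.143·0.3518/4.225 = 0.0952.
θ₂ = arcsin 0.0952 = 5.46° from the normal.

5.5°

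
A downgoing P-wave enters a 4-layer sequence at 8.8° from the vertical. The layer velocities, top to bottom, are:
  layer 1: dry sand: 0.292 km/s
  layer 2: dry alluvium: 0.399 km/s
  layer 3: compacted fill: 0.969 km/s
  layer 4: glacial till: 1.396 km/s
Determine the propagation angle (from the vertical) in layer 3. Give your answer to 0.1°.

30.5°

Snell's law across each interface conserves sin θ / V, so sin θ_3 = V_3·sin θ₁/V₁.
sin θ_3 = 0.969 × sin 8.8° / 0.292 = 0.5077.
θ_3 = 30.51° from the vertical.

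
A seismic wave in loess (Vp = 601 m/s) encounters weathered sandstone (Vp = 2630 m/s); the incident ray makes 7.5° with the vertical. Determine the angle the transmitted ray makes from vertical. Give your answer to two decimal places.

34.83°

sin θ₁/V₁ = sin θ₂/V₂ ⇒ sin θ₂ = 2630·sin 7.5°/601 = 2630·0.1305/601 = 0.5712.
θ₂ = arcsin 0.5712 = 34.83° from the normal.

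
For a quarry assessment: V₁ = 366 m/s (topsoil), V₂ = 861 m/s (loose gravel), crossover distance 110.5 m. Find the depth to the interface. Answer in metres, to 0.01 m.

35.09 m

h = (x_cross/2)·√((V₂−V₁)/(V₂+V₁)).
(V₂−V₁)/(V₂+V₁) = (861−366)/(861+366) = 0.4034; √ = 0.6352.
h = (110.5/2)·0.6352 = 35.09 m.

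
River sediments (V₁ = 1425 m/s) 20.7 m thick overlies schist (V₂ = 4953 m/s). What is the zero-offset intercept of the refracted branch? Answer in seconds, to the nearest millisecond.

θ_c = arcsin(V₁/V₂) = arcsin(1425/4953) = 16.72°; cos θ_c = 0.9577.
tᵢ = 2h·cos θ_c / V₁ = 2·20.7·0.9577 / 1425 = 0.02782 s.

0.028 s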